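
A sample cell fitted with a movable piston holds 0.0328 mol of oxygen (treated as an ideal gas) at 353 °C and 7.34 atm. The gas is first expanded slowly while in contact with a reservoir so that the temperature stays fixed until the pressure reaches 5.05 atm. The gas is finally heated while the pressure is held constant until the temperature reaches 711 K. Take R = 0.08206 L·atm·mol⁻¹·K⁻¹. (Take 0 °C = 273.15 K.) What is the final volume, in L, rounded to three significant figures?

V₃ ≈ 0.379 L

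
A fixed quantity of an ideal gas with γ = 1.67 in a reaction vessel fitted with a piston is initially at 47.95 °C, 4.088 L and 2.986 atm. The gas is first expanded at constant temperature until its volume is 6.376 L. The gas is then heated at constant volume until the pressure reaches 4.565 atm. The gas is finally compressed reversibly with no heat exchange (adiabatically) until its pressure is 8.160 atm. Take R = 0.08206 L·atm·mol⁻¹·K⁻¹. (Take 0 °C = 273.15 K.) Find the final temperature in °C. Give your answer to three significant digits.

Convert: T₁ = 321.1 K.
Isothermal, so P V is constant: T₂ = T₁; P₂ = P₁·(V₁/V₂) = 1.914 atm.
V constant ⇒ P ∝ T: V₃ = V₂; T₃ = T₂·(P₃/P₂) = 765.6 K.
Reversible adiabatic, γ = 1.67: T₄ = T₃·(P₄/P₃)^((γ−1)/γ) = 966.6 K; V₄ = V₃·(P₃/P₄)^(1/γ) = 4.503 L.

T₄ ≈ 693 °C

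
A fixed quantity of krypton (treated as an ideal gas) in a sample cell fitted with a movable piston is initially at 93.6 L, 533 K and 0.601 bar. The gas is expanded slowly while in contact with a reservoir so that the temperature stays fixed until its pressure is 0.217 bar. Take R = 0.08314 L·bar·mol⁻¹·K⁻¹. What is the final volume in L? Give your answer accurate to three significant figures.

V₂ ≈ 259 L

Isothermal, so P V is constant: T₂ = T₁; V₂ = V₁·(P₁/P₂) = 259.2 L.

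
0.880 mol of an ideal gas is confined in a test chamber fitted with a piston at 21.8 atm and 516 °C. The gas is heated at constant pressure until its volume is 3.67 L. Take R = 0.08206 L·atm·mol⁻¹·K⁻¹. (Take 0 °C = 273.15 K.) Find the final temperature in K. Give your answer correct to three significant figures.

T₂ ≈ 1.11e+03 K

Convert: T₁ = 789.1 K.
From PV = nRT: V₁ = nRT₁/P₁ = 2.614 L.
Isobaric, so V/T is constant: P₂ = P₁; T₂ = T₁·(V₂/V₁) = 1108 K.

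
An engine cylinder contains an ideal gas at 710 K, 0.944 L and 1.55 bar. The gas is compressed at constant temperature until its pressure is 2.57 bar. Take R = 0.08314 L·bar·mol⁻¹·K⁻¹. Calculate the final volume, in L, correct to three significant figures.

V₂ ≈ 0.569 L

Isothermal, so P V is constant: T₂ = T₁; V₂ = V₁·(P₁/P₂) = 0.5693 L.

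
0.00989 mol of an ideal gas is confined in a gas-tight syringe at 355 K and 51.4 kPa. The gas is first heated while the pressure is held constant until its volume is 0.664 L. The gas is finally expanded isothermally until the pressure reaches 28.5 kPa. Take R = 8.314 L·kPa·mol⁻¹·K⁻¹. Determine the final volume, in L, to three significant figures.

V₃ ≈ 1.20 L

From PV = nRT: V₁ = nRT₁/P₁ = 0.5679 L.
Isobaric, so V/T is constant: P₂ = P₁; T₂ = T₁·(V₂/V₁) = 415.1 K.
Isothermal, so P V is constant: T₃ = T₂; V₃ = V₂·(P₂/P₃) = 1.198 L.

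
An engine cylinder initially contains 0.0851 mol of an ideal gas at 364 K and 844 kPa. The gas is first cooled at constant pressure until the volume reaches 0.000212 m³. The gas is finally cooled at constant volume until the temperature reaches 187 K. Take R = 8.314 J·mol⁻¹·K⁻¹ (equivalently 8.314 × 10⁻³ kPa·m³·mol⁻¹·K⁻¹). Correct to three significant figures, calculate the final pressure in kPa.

P₃ ≈ 624 kPa

From PV = nRT: V₁ = nRT₁/P₁ = 0.0003051 m³.
P constant ⇒ V ∝ T: P₂ = P₁; T₂ = T₁·(V₂/V₁) = 252.9 K.
Isochoric, so P/T is constant: V₃ = V₂; P₃ = P₂·(T₃/T₂) = 624.1 kPa.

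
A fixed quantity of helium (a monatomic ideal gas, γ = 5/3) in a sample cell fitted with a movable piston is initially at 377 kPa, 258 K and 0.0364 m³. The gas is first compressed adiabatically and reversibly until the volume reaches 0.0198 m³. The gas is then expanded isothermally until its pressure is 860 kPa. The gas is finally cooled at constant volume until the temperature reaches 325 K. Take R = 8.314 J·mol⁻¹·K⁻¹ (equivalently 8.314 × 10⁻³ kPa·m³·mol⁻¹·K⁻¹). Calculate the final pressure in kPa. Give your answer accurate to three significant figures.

Adiabatic (γ = 5/3), T V^(γ−1) and P V^γ constant: T₂ = T₁·(V₁/V₂)^(γ−1) = 387.2 K; P₂ = P₁·(V₁/V₂)^γ = 1040 kPa.
T constant ⇒ Boyle's law P V = const: T₃ = T₂; V₃ = V₂·(P₂/P₃) = 0.02395 m³.
Isochoric, so P/T is constant: V₄ = V₃; P₄ = P₃·(T₄/T₃) = 721.9 kPa.

P₄ ≈ 722 kPa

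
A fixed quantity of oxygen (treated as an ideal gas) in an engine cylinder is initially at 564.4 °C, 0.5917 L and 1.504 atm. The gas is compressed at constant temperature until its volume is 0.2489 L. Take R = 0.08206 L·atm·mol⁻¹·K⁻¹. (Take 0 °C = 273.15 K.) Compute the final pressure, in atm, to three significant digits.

Convert: T₁ = 837.5 K.
T constant ⇒ Boyle's law P V = const: T₂ = T₁; P₂ = P₁·(V₁/V₂) = 3.575 atm.

P₂ ≈ 3.58 atm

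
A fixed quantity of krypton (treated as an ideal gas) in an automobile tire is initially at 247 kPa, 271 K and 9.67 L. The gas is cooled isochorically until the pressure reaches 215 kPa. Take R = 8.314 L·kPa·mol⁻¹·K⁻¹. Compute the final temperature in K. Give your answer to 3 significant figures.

T₂ ≈ 236 K

Isochoric, so P/T is constant: V₂ = V₁; T₂ = T₁·(P₂/P₁) = 235.9 K.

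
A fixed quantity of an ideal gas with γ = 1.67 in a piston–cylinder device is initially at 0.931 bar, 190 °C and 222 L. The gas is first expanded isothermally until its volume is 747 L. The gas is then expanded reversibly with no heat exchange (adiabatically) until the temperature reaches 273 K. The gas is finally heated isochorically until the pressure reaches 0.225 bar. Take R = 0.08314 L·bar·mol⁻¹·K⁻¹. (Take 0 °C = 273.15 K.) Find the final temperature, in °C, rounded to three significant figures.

T₄ ≈ 556 °C

Convert: T₁ = 463.1 K.
Isothermal, so P V is constant: T₂ = T₁; P₂ = P₁·(V₁/V₂) = 0.2767 bar.
Reversible adiabatic, γ = 1.67: P₃ = P₂·(T₃/T₂)^(γ/(γ−1)) = 0.07410 bar; V₃ = V₂·(T₂/T₃)^(1/(γ−1)) = 1644 L.
V constant ⇒ P ∝ T: V₄ = V₃; T₄ = T₃·(P₄/P₃) = 829.0 K.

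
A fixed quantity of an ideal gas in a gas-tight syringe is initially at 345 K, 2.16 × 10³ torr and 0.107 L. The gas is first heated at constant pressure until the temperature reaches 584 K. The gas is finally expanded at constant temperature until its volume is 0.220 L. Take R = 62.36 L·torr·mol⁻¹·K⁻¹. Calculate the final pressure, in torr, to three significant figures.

P₃ ≈ 1.78e+03 torr

P constant ⇒ V ∝ T: P₂ = P₁; V₂ = V₁·(T₂/T₁) = 0.1811 L.
T constant ⇒ Boyle's law P V = const: T₃ = T₂; P₃ = P₂·(V₂/V₃) = 1778 torr.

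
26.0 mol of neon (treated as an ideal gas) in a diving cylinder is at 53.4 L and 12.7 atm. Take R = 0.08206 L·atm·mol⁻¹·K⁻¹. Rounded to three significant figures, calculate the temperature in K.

PV = nRT ⇒ T = PV/(nR) = (12.7 × 53.4) / (26.0 × 0.08206)

T ≈ 318 K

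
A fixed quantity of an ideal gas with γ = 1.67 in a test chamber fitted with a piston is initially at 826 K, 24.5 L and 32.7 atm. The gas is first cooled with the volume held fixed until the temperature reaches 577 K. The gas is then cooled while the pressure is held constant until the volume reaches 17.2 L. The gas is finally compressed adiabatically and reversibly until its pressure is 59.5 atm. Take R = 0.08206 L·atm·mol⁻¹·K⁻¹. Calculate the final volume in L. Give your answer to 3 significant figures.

V₄ ≈ 9.70 L

V constant ⇒ P ∝ T: V₂ = V₁; P₂ = P₁·(T₂/T₁) = 22.84 atm.
Isobaric, so V/T is constant: P₃ = P₂; T₃ = T₂·(V₃/V₂) = 405.1 K.
Reversible adiabatic, γ = 1.67: T₄ = T₃·(P₄/P₃)^((γ−1)/γ) = 594.8 K; V₄ = V₃·(P₃/P₄)^(1/γ) = 9.695 L.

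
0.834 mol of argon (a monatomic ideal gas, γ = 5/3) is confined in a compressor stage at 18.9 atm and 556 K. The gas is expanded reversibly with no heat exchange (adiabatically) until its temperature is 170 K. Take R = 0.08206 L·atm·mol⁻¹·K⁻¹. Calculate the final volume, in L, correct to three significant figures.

From PV = nRT: V₁ = nRT₁/P₁ = 2.013 L.
Reversible adiabatic, γ = 5/3: P₂ = P₁·(T₂/T₁)^(γ/(γ−1)) = 0.9770 atm; V₂ = V₁·(T₁/T₂)^(1/(γ−1)) = 11.91 L.

V₂ ≈ 11.9 L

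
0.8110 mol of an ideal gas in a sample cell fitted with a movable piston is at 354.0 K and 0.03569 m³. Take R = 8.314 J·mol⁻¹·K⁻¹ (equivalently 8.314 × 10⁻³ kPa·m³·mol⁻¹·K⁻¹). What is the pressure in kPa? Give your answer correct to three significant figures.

P ≈ 66.9 kPa

PV = nRT ⇒ P = nRT/V = (0.8110 × 8.314 × 10⁻³ × 354.0) / 0.03569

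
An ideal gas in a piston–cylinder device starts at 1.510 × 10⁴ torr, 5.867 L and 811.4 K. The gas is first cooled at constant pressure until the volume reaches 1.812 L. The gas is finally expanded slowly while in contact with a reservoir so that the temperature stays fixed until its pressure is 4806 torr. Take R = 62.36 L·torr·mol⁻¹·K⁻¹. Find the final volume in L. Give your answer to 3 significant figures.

V₃ ≈ 5.69 L

Isobaric, so V/T is constant: P₂ = P₁; T₂ = T₁·(V₂/V₁) = 250.6 K.
T constant ⇒ Boyle's law P V = const: T₃ = T₂; V₃ = V₂·(P₂/P₃) = 5.693 L.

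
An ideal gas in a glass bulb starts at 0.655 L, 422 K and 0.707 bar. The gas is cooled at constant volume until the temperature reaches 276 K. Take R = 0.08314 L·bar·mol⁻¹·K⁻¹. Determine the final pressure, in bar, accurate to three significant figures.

Isochoric, so P/T is constant: V₂ = V₁; P₂ = P₁·(T₂/T₁) = 0.4624 bar.

P₂ ≈ 0.462 bar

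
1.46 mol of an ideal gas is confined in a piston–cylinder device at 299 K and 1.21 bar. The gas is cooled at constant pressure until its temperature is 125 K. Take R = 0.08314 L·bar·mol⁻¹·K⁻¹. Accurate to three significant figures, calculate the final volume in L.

V₂ ≈ 12.5 L

From PV = nRT: V₁ = nRT₁/P₁ = 29.99 L.
Isobaric, so V/T is constant: P₂ = P₁; V₂ = V₁·(T₂/T₁) = 12.54 L.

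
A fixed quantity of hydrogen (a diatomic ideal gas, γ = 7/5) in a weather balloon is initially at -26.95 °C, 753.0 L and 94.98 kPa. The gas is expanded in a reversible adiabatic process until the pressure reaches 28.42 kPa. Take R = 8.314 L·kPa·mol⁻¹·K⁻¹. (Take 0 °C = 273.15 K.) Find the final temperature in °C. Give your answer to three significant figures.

T₂ ≈ -98.7 °C

Convert: T₁ = 246.2 K.
Reversible adiabatic, γ = 7/5: T₂ = T₁·(P₂/P₁)^((γ−1)/γ) = 174.4 K; V₂ = V₁·(P₁/P₂)^(1/γ) = 1783 L.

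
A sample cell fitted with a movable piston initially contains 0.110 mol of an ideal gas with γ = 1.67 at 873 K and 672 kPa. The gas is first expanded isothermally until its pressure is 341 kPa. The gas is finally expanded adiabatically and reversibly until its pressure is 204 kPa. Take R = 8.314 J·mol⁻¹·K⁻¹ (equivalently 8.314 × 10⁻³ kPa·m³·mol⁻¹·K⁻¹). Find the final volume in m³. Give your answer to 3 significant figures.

V₃ ≈ 0.00318 m³

From PV = nRT: V₁ = nRT₁/P₁ = 0.001188 m³.
Isothermal, so P V is constant: T₂ = T₁; V₂ = V₁·(P₁/P₂) = 0.002341 m³.
Adiabatic (γ = 1.67), T V^(γ−1) and P V^γ constant: T₃ = T₂·(P₃/P₂)^((γ−1)/γ) = 710.4 K; V₃ = V₂·(P₂/P₃)^(1/γ) = 0.003185 m³.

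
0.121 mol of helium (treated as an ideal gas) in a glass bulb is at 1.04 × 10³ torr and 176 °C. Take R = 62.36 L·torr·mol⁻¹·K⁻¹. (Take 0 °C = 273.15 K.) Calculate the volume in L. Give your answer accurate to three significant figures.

Convert: T = 449.15 K.
PV = nRT ⇒ V = nRT/P = (0.121 × 62.36 × 449.15) / 1.04e+03

V ≈ 3.26 L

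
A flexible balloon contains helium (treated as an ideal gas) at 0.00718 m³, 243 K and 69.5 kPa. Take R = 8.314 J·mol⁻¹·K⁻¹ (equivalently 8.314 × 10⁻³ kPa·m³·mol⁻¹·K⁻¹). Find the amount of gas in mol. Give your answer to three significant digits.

PV = nRT ⇒ n = PV/(RT) = (69.5 × 0.00718) / (8.314 × 10⁻³ × 243)

n ≈ 0.247 mol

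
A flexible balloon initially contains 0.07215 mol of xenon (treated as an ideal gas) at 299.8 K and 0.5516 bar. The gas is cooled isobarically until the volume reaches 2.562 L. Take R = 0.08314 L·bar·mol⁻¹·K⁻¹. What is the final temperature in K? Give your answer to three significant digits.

From PV = nRT: V₁ = nRT₁/P₁ = 3.260 L.
Isobaric, so V/T is constant: P₂ = P₁; T₂ = T₁·(V₂/V₁) = 235.6 K.

T₂ ≈ 236 K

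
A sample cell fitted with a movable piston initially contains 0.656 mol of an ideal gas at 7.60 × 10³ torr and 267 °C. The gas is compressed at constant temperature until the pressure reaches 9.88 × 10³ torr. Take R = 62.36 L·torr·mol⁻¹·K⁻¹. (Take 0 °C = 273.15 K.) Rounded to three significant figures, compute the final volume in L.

Convert: T₁ = 540.1 K.
From PV = nRT: V₁ = nRT₁/P₁ = 2.907 L.
Isothermal, so P V is constant: T₂ = T₁; V₂ = V₁·(P₁/P₂) = 2.236 L.

V₂ ≈ 2.24 L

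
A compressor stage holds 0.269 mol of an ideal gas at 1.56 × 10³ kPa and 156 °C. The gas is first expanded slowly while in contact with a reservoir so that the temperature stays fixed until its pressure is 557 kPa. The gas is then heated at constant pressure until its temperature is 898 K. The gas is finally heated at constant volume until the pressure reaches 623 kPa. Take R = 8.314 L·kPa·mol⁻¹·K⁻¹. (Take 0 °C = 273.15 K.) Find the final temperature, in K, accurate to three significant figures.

Convert: T₁ = 429.1 K.
From PV = nRT: V₁ = nRT₁/P₁ = 0.6152 L.
Isothermal, so P V is constant: T₂ = T₁; V₂ = V₁·(P₁/P₂) = 1.723 L.
P constant ⇒ V ∝ T: P₃ = P₂; V₃ = V₂·(T₃/T₂) = 3.606 L.
V constant ⇒ P ∝ T: V₄ = V₃; T₄ = T₃·(P₄/P₃) = 1004 K.

T₄ ≈ 1.00e+03 K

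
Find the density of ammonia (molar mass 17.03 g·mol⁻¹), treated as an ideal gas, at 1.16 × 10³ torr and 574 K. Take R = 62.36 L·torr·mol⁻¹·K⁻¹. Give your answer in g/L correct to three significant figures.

ρ ≈ 0.552 g/L

ρ = PM/(RT) = (1.16e+03 × 17.03) / (62.36 × 574.0)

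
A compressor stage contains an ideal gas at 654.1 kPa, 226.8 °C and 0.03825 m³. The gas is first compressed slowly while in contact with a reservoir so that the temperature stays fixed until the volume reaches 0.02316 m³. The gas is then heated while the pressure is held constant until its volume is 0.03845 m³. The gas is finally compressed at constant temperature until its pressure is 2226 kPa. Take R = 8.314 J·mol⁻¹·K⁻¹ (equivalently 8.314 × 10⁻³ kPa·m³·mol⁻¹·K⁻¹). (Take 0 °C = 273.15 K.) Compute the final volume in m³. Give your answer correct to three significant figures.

Convert: T₁ = 499.9 K.
Isothermal, so P V is constant: T₂ = T₁; P₂ = P₁·(V₁/V₂) = 1080 kPa.
P constant ⇒ V ∝ T: P₃ = P₂; T₃ = T₂·(V₃/V₂) = 830.0 K.
T constant ⇒ Boyle's law P V = const: T₄ = T₃; V₄ = V₃·(P₃/P₄) = 0.01866 m³.

V₄ ≈ 0.0187 m³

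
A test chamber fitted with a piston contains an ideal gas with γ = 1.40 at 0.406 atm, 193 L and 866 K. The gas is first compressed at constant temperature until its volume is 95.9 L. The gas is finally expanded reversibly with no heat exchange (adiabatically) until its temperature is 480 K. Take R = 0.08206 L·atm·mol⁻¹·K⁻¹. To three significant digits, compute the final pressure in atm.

Isothermal, so P V is constant: T₂ = T₁; P₂ = P₁·(V₁/V₂) = 0.8171 atm.
Adiabatic (γ = 1.40), T V^(γ−1) and P V^γ constant: P₃ = P₂·(T₃/T₂)^(γ/(γ−1)) = 0.1036 atm; V₃ = V₂·(T₂/T₃)^(1/(γ−1)) = 419.3 L.

P₃ ≈ 0.104 atm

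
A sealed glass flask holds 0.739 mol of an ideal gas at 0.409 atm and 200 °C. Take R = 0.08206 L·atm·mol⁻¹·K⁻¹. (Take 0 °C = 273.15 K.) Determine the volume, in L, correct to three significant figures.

Convert: T = 473.15 K.
PV = nRT ⇒ V = nRT/P = (0.739 × 0.08206 × 473.15) / 0.409

V ≈ 70.2 L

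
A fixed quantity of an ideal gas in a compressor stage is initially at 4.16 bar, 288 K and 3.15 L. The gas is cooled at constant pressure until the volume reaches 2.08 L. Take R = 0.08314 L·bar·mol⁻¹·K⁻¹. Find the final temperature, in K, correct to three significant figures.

T₂ ≈ 190 K

P constant ⇒ V ∝ T: P₂ = P₁; T₂ = T₁·(V₂/V₁) = 190.2 K.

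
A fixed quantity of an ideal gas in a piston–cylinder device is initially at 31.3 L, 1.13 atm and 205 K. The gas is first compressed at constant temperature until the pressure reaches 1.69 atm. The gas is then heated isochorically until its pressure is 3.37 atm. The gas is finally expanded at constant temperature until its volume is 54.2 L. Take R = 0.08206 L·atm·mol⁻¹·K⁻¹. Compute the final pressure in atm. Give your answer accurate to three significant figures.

P₄ ≈ 1.30 atm

Isothermal, so P V is constant: T₂ = T₁; V₂ = V₁·(P₁/P₂) = 20.93 L.
V constant ⇒ P ∝ T: V₃ = V₂; T₃ = T₂·(P₃/P₂) = 408.8 K.
Isothermal, so P V is constant: T₄ = T₃; P₄ = P₃·(V₃/V₄) = 1.301 atm.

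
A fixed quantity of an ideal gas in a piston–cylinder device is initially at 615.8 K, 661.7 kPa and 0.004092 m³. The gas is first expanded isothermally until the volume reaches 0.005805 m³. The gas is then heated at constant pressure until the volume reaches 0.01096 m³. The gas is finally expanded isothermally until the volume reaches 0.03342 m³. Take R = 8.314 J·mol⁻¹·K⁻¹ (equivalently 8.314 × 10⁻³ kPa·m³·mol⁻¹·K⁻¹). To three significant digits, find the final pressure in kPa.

P₄ ≈ 153 kPa

T constant ⇒ Boyle's law P V = const: T₂ = T₁; P₂ = P₁·(V₁/V₂) = 466.4 kPa.
P constant ⇒ V ∝ T: P₃ = P₂; T₃ = T₂·(V₃/V₂) = 1163 K.
Isothermal, so P V is constant: T₄ = T₃; P₄ = P₃·(V₃/V₄) = 153.0 kPa.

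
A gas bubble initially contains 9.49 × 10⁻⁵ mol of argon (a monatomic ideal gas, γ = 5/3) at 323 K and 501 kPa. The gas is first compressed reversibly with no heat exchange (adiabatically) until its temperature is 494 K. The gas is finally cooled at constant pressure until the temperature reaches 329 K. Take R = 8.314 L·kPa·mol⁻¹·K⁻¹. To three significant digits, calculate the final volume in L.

V₃ ≈ 0.000179 L

From PV = nRT: V₁ = nRT₁/P₁ = 0.0005087 L.
Reversible adiabatic, γ = 5/3: P₂ = P₁·(T₂/T₁)^(γ/(γ−1)) = 1449 kPa; V₂ = V₁·(T₁/T₂)^(1/(γ−1)) = 0.0002689 L.
P constant ⇒ V ∝ T: P₃ = P₂; V₃ = V₂·(T₃/T₂) = 0.0001791 L.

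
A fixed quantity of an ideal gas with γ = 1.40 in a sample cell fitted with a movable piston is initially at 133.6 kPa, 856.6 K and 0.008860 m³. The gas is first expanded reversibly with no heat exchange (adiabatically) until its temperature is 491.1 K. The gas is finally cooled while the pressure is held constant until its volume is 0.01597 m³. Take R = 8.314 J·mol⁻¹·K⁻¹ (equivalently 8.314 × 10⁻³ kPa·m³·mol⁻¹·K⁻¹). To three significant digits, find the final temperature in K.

Reversible adiabatic, γ = 1.40: P₂ = P₁·(T₂/T₁)^(γ/(γ−1)) = 19.06 kPa; V₂ = V₁·(T₁/T₂)^(1/(γ−1)) = 0.03560 m³.
Isobaric, so V/T is constant: P₃ = P₂; T₃ = T₂·(V₃/V₂) = 220.3 K.

T₃ ≈ 220 K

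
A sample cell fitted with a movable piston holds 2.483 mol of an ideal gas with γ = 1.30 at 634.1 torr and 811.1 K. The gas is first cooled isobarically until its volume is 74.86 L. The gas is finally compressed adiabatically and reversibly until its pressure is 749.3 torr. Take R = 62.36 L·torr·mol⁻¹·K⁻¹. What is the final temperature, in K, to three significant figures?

T₃ ≈ 319 K

From PV = nRT: V₁ = nRT₁/P₁ = 198.1 L.
P constant ⇒ V ∝ T: P₂ = P₁; T₂ = T₁·(V₂/V₁) = 306.6 K.
Adiabatic (γ = 1.30), T V^(γ−1) and P V^γ constant: T₃ = T₂·(P₃/P₂)^((γ−1)/γ) = 318.6 K; V₃ = V₂·(P₂/P₃)^(1/γ) = 65.84 L.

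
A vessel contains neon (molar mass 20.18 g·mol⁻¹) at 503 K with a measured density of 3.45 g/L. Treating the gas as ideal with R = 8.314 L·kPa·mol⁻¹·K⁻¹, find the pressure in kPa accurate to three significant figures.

P ≈ 715 kPa

ρ = PM/(RT) ⇒ P = ρRT/M = (3.45 × 8.314 × 503.0) / 20.18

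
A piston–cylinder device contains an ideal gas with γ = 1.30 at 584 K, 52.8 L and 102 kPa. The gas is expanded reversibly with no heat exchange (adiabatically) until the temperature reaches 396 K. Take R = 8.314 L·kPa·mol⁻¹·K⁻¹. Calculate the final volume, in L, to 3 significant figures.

V₂ ≈ 193 L

Adiabatic (γ = 1.30), T V^(γ−1) and P V^γ constant: P₂ = P₁·(T₂/T₁)^(γ/(γ−1)) = 18.94 kPa; V₂ = V₁·(T₁/T₂)^(1/(γ−1)) = 192.8 L.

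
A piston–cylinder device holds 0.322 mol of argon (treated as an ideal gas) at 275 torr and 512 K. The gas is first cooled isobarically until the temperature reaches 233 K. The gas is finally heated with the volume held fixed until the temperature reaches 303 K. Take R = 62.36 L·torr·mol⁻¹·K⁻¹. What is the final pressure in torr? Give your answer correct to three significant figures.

P₃ ≈ 358 torr

From PV = nRT: V₁ = nRT₁/P₁ = 37.39 L.
Isobaric, so V/T is constant: P₂ = P₁; V₂ = V₁·(T₂/T₁) = 17.01 L.
Isochoric, so P/T is constant: V₃ = V₂; P₃ = P₂·(T₃/T₂) = 357.6 torr.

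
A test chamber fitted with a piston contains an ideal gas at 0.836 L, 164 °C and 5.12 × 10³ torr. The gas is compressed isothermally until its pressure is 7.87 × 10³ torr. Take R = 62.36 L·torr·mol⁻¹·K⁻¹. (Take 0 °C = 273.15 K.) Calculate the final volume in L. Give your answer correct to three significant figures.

V₂ ≈ 0.544 L

Convert: T₁ = 437.1 K.
Isothermal, so P V is constant: T₂ = T₁; V₂ = V₁·(P₁/P₂) = 0.5439 L.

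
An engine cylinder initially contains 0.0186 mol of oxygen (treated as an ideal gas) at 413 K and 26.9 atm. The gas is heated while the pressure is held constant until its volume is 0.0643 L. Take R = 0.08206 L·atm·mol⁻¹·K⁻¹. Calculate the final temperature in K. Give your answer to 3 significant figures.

From PV = nRT: V₁ = nRT₁/P₁ = 0.02343 L.
P constant ⇒ V ∝ T: P₂ = P₁; T₂ = T₁·(V₂/V₁) = 1133 K.

T₂ ≈ 1.13e+03 K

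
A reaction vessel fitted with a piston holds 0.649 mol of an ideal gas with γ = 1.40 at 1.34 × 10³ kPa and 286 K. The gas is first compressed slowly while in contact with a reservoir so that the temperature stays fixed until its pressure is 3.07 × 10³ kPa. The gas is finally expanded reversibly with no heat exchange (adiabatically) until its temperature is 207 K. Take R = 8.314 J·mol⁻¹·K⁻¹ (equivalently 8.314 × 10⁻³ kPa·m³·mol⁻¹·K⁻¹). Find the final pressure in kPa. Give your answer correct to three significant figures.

From PV = nRT: V₁ = nRT₁/P₁ = 0.001152 m³.
T constant ⇒ Boyle's law P V = const: T₂ = T₁; V₂ = V₁·(P₁/P₂) = 0.0005027 m³.
Adiabatic (γ = 1.40), T V^(γ−1) and P V^γ constant: P₃ = P₂·(T₃/T₂)^(γ/(γ−1)) = 990.3 kPa; V₃ = V₂·(T₂/T₃)^(1/(γ−1)) = 0.001128 m³.

P₃ ≈ 990 kPa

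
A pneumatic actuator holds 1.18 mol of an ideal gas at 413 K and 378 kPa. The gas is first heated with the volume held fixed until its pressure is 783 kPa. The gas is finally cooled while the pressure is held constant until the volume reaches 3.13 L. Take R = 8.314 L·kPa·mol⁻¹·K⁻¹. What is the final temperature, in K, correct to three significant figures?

T₃ ≈ 250 K

From PV = nRT: V₁ = nRT₁/P₁ = 10.72 L.
V constant ⇒ P ∝ T: V₂ = V₁; T₂ = T₁·(P₂/P₁) = 855.5 K.
Isobaric, so V/T is constant: P₃ = P₂; T₃ = T₂·(V₃/V₂) = 249.8 K.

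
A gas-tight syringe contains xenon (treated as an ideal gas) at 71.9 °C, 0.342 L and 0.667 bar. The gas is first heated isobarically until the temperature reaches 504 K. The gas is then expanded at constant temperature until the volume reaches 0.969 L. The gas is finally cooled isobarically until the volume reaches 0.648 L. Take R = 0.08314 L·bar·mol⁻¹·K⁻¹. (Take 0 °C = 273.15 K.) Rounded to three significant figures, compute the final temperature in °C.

Convert: T₁ = 345.0 K.
P constant ⇒ V ∝ T: P₂ = P₁; V₂ = V₁·(T₂/T₁) = 0.4995 L.
Isothermal, so P V is constant: T₃ = T₂; P₃ = P₂·(V₂/V₃) = 0.3439 bar.
Isobaric, so V/T is constant: P₄ = P₃; T₄ = T₃·(V₄/V₃) = 337.0 K.

T₄ ≈ 63.9 °C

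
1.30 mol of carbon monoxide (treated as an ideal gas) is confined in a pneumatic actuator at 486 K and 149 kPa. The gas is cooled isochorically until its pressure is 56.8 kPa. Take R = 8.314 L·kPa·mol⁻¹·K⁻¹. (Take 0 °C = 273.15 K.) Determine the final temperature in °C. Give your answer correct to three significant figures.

T₂ ≈ -87.9 °C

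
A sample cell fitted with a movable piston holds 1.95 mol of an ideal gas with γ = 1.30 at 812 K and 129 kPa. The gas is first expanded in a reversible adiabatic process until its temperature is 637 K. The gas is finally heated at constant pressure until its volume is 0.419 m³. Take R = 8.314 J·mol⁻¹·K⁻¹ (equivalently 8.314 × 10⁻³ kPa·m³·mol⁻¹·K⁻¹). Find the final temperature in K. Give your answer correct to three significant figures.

T₃ ≈ 1.16e+03 K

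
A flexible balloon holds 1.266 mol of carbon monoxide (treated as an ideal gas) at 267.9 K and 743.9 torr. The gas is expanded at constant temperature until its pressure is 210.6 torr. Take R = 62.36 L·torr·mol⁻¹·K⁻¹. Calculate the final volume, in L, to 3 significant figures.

From PV = nRT: V₁ = nRT₁/P₁ = 28.43 L.
T constant ⇒ Boyle's law P V = const: T₂ = T₁; V₂ = V₁·(P₁/P₂) = 100.4 L.

V₂ ≈ 100 L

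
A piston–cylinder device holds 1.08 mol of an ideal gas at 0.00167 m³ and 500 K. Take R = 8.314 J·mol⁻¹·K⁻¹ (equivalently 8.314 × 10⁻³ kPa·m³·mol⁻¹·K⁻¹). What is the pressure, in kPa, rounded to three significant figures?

P ≈ 2.69e+03 kPa

PV = nRT ⇒ P = nRT/V = (1.08 × 8.314 × 10⁻³ × 500) / 0.00167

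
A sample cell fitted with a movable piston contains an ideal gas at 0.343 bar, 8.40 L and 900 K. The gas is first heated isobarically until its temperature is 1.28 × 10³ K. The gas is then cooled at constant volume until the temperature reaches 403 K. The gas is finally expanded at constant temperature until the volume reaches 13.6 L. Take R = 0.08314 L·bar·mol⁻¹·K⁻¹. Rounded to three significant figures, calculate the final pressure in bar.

Isobaric, so V/T is constant: P₂ = P₁; V₂ = V₁·(T₂/T₁) = 11.95 L.
V constant ⇒ P ∝ T: V₃ = V₂; P₃ = P₂·(T₃/T₂) = 0.1080 bar.
Isothermal, so P V is constant: T₄ = T₃; P₄ = P₃·(V₃/V₄) = 0.09486 bar.

P₄ ≈ 0.0949 bar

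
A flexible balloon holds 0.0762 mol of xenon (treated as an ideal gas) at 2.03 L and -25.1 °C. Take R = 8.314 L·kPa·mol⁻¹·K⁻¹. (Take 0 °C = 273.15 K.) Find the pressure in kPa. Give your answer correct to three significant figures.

P ≈ 77.4 kPa

Convert: T = 248.05 K.
PV = nRT ⇒ P = nRT/V = (0.0762 × 8.314 × 248.05) / 2.03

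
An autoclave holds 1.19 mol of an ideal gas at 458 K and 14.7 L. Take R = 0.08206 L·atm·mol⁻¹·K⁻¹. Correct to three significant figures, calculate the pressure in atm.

P ≈ 3.04 atm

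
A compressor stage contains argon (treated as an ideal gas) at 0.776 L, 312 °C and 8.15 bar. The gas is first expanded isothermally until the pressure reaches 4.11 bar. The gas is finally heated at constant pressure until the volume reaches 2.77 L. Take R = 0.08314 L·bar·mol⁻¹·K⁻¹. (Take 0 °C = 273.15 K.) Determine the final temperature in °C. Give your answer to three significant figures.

Convert: T₁ = 585.1 K.
Isothermal, so P V is constant: T₂ = T₁; V₂ = V₁·(P₁/P₂) = 1.539 L.
Isobaric, so V/T is constant: P₃ = P₂; T₃ = T₂·(V₃/V₂) = 1053 K.

T₃ ≈ 780 °C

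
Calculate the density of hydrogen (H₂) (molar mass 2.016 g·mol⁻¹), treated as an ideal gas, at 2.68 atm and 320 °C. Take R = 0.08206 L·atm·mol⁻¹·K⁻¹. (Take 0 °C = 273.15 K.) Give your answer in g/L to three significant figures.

ρ ≈ 0.111 g/L

ρ = PM/(RT) = (2.68 × 2.016) / (0.08206 × 593.1)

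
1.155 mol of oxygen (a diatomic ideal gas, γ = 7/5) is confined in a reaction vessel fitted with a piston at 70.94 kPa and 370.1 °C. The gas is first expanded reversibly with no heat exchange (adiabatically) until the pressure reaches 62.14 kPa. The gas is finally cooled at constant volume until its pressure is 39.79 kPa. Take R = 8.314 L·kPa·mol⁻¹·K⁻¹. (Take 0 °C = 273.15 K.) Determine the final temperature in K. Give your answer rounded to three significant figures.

Convert: T₁ = 643.2 K.
From PV = nRT: V₁ = nRT₁/P₁ = 87.07 L.
Reversible adiabatic, γ = 7/5: T₂ = T₁·(P₂/P₁)^((γ−1)/γ) = 619.4 K; V₂ = V₁·(P₁/P₂)^(1/γ) = 95.71 L.
Isochoric, so P/T is constant: V₃ = V₂; T₃ = T₂·(P₃/P₂) = 396.6 K.

T₃ ≈ 397 K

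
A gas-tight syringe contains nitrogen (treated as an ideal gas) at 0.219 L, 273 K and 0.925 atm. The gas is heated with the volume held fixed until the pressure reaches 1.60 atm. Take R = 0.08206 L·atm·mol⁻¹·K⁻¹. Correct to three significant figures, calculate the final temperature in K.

T₂ ≈ 472 K

Isochoric, so P/T is constant: V₂ = V₁; T₂ = T₁·(P₂/P₁) = 472.2 K.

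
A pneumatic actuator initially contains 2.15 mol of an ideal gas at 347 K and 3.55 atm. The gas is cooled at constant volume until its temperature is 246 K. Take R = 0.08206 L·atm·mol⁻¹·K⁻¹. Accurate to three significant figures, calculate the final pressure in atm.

P₂ ≈ 2.52 atm

From PV = nRT: V₁ = nRT₁/P₁ = 17.25 L.
V constant ⇒ P ∝ T: V₂ = V₁; P₂ = P₁·(T₂/T₁) = 2.517 atm.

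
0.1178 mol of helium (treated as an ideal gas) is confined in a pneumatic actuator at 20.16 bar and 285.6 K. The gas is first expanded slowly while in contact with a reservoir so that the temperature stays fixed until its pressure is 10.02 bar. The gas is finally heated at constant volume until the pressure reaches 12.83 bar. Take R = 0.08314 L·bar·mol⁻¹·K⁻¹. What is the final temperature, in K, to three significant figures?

T₃ ≈ 366 K

From PV = nRT: V₁ = nRT₁/P₁ = 0.1387 L.
T constant ⇒ Boyle's law P V = const: T₂ = T₁; V₂ = V₁·(P₁/P₂) = 0.2792 L.
V constant ⇒ P ∝ T: V₃ = V₂; T₃ = T₂·(P₃/P₂) = 365.7 K.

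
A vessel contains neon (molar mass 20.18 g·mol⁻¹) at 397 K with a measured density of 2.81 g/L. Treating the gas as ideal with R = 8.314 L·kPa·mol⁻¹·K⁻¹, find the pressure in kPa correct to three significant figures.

P ≈ 460 kPa

ρ = PM/(RT) ⇒ P = ρRT/M = (2.81 × 8.314 × 397.0) / 20.18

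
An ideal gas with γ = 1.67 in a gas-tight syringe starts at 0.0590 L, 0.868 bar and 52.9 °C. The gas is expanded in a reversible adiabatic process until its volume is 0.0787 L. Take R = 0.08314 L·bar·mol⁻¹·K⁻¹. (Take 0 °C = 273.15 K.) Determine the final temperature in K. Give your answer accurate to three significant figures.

T₂ ≈ 269 K

Convert: T₁ = 326.0 K.
Reversible adiabatic, γ = 1.67: T₂ = T₁·(V₁/V₂)^(γ−1) = 268.8 K; P₂ = P₁·(V₁/V₂)^γ = 0.5365 bar.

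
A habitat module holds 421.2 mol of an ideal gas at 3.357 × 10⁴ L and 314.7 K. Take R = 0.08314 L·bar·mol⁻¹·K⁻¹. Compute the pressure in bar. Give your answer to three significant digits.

PV = nRT ⇒ P = nRT/V = (421.2 × 0.08314 × 314.7) / 3.357e+04

P ≈ 0.328 bar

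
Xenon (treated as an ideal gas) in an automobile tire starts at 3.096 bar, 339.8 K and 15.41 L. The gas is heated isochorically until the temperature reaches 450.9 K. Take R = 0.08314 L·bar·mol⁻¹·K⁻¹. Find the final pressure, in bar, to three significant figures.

Isochoric, so P/T is constant: V₂ = V₁; P₂ = P₁·(T₂/T₁) = 4.108 bar.

P₂ ≈ 4.11 bar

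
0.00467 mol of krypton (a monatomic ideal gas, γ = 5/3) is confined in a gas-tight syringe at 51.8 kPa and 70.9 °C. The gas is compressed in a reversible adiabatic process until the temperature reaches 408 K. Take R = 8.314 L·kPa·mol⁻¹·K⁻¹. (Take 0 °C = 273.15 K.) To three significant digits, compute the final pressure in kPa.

Convert: T₁ = 344.0 K.
From PV = nRT: V₁ = nRT₁/P₁ = 0.2579 L.
Adiabatic (γ = 5/3), T V^(γ−1) and P V^γ constant: P₂ = P₁·(T₂/T₁)^(γ/(γ−1)) = 79.33 kPa; V₂ = V₁·(T₁/T₂)^(1/(γ−1)) = 0.1997 L.

P₂ ≈ 79.3 kPa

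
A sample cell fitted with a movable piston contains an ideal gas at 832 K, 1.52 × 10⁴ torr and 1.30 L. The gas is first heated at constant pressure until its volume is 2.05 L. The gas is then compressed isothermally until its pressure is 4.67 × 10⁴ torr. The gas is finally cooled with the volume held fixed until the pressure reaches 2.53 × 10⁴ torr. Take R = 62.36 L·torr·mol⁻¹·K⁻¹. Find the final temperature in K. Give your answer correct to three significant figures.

Isobaric, so V/T is constant: P₂ = P₁; T₂ = T₁·(V₂/V₁) = 1312 K.
T constant ⇒ Boyle's law P V = const: T₃ = T₂; V₃ = V₂·(P₂/P₃) = 0.6672 L.
V constant ⇒ P ∝ T: V₄ = V₃; T₄ = T₃·(P₄/P₃) = 710.8 K.

T₄ ≈ 711 K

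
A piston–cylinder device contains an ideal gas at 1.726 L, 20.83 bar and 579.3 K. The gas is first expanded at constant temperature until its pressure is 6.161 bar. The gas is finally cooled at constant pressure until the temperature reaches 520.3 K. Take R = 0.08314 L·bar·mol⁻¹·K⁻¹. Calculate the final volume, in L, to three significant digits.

V₃ ≈ 5.24 L

Isothermal, so P V is constant: T₂ = T₁; V₂ = V₁·(P₁/P₂) = 5.836 L.
P constant ⇒ V ∝ T: P₃ = P₂; V₃ = V₂·(T₃/T₂) = 5.241 L.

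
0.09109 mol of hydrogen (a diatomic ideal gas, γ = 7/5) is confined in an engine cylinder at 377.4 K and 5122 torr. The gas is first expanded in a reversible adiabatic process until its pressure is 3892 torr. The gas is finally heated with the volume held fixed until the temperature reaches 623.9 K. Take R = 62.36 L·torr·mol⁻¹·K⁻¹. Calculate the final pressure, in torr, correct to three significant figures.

P₃ ≈ 6.96e+03 torr

From PV = nRT: V₁ = nRT₁/P₁ = 0.4185 L.
Adiabatic (γ = 7/5), T V^(γ−1) and P V^γ constant: T₂ = T₁·(P₂/P₁)^((γ−1)/γ) = 348.9 K; V₂ = V₁·(P₁/P₂)^(1/γ) = 0.5092 L.
Isochoric, so P/T is constant: V₃ = V₂; P₃ = P₂·(T₃/T₂) = 6959 torr.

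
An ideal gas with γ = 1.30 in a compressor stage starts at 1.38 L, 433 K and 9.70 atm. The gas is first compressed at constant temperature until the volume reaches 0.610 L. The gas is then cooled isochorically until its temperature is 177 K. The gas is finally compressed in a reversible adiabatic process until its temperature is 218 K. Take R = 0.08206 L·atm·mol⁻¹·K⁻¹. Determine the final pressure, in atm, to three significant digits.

P₄ ≈ 22.1 atm

Isothermal, so P V is constant: T₂ = T₁; P₂ = P₁·(V₁/V₂) = 21.94 atm.
Isochoric, so P/T is constant: V₃ = V₂; P₃ = P₂·(T₃/T₂) = 8.970 atm.
Adiabatic (γ = 1.30), T V^(γ−1) and P V^γ constant: P₄ = P₃·(T₄/T₃)^(γ/(γ−1)) = 22.13 atm; V₄ = V₃·(T₃/T₄)^(1/(γ−1)) = 0.3046 L.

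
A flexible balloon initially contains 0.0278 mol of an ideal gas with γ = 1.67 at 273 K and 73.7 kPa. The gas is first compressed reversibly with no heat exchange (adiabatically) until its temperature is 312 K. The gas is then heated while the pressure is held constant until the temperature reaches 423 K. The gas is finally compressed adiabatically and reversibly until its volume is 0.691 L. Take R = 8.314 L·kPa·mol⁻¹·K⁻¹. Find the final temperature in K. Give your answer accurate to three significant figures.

From PV = nRT: V₁ = nRT₁/P₁ = 0.8562 L.
Reversible adiabatic, γ = 1.67: P₂ = P₁·(T₂/T₁)^(γ/(γ−1)) = 102.8 kPa; V₂ = V₁·(T₁/T₂)^(1/(γ−1)) = 0.7014 L.
Isobaric, so V/T is constant: P₃ = P₂; V₃ = V₂·(T₃/T₂) = 0.9510 L.
Adiabatic (γ = 1.67), T V^(γ−1) and P V^γ constant: T₄ = T₃·(V₃/V₄)^(γ−1) = 523.9 K; P₄ = P₃·(V₃/V₄)^γ = 175.2 kPa.

T₄ ≈ 524 K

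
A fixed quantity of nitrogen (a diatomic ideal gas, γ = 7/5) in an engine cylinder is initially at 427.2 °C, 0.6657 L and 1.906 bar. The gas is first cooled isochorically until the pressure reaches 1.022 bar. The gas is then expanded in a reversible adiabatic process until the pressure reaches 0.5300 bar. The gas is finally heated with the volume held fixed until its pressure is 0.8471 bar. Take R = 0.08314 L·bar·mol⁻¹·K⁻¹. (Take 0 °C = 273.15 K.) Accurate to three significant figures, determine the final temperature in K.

Convert: T₁ = 700.3 K.
Isochoric, so P/T is constant: V₂ = V₁; T₂ = T₁·(P₂/P₁) = 375.5 K.
Adiabatic (γ = 7/5), T V^(γ−1) and P V^γ constant: T₃ = T₂·(P₃/P₂)^((γ−1)/γ) = 311.3 K; V₃ = V₂·(P₂/P₃)^(1/γ) = 1.064 L.
V constant ⇒ P ∝ T: V₄ = V₃; T₄ = T₃·(P₄/P₃) = 497.5 K.

T₄ ≈ 498 K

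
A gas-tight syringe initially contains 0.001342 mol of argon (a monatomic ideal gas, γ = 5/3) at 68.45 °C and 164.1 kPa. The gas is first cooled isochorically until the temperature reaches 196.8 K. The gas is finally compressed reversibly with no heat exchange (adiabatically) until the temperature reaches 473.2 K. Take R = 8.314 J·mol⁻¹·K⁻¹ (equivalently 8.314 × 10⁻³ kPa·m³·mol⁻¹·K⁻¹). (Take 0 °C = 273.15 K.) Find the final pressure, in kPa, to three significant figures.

P₃ ≈ 848 kPa

Convert: T₁ = 341.6 K.
From PV = nRT: V₁ = nRT₁/P₁ = 2.323e-05 m³.
V constant ⇒ P ∝ T: V₂ = V₁; P₂ = P₁·(T₂/T₁) = 94.54 kPa.
Adiabatic (γ = 5/3), T V^(γ−1) and P V^γ constant: P₃ = P₂·(T₃/T₂)^(γ/(γ−1)) = 847.5 kPa; V₃ = V₂·(T₂/T₃)^(1/(γ−1)) = 6.229e-06 m³.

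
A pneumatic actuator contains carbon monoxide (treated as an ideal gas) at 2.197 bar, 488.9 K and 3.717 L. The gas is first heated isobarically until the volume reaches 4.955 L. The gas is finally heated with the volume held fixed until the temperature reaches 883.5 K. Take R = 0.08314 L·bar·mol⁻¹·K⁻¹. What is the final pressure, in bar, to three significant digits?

P₃ ≈ 2.98 bar

P constant ⇒ V ∝ T: P₂ = P₁; T₂ = T₁·(V₂/V₁) = 651.7 K.
Isochoric, so P/T is constant: V₃ = V₂; P₃ = P₂·(T₃/T₂) = 2.978 bar.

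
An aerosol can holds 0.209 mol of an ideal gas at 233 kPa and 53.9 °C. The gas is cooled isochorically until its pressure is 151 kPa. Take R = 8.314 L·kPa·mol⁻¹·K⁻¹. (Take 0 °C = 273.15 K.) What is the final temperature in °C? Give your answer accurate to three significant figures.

T₂ ≈ -61.2 °C

Convert: T₁ = 327.0 K.
From PV = nRT: V₁ = nRT₁/P₁ = 2.439 L.
Isochoric, so P/T is constant: V₂ = V₁; T₂ = T₁·(P₂/P₁) = 212.0 K.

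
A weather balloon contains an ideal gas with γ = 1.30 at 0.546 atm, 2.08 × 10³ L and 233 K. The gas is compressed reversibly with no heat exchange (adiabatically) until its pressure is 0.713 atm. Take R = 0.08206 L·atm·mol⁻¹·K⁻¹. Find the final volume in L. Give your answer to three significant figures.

V₂ ≈ 1.69e+03 L

Reversible adiabatic, γ = 1.30: T₂ = T₁·(P₂/P₁)^((γ−1)/γ) = 247.8 K; V₂ = V₁·(P₁/P₂)^(1/γ) = 1694 L.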